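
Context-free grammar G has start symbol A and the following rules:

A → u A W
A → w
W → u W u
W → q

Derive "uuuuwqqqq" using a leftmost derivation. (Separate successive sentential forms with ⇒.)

A ⇒ uAW   [A → u A W]
uAW ⇒ uuAWW   [A → u A W]
uuAWW ⇒ uuuAWWW   [A → u A W]
uuuAWWW ⇒ uuuuAWWWW   [A → u A W]
uuuuAWWWW ⇒ uuuuwWWWW   [A → w]
uuuuwWWWW ⇒ uuuuwqWWW   [W → q]
uuuuwqWWW ⇒ uuuuwqqWW   [W → q]
uuuuwqqWW ⇒ uuuuwqqqW   [W → q]
uuuuwqqqW ⇒ uuuuwqqqq   [W → q]

A ⇒ uAW ⇒ uuAWW ⇒ uuuAWWW ⇒ uuuuAWWWW ⇒ uuuuwWWWW ⇒ uuuuwqWWW ⇒ uuuuwqqWW ⇒ uuuuwqqqW ⇒ uuuuwqqqq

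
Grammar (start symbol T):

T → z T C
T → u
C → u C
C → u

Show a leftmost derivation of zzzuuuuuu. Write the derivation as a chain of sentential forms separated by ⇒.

T ⇒ zTC   [T → z T C]
zTC ⇒ zzTCC   [T → z T C]
zzTCC ⇒ zzzTCCC   [T → z T C]
zzzTCCC ⇒ zzzuCCC   [T → u]
zzzuCCC ⇒ zzzuuCC   [C → u]
zzzuuCC ⇒ zzzuuuCC   [C → u C]
zzzuuuCC ⇒ zzzuuuuC   [C → u]
zzzuuuuC ⇒ zzzuuuuuC   [C → u C]
zzzuuuuuC ⇒ zzzuuuuuu   [C → u]

T ⇒ zTC ⇒ zzTCC ⇒ zzzTCCC ⇒ zzzuCCC ⇒ zzzuuCC ⇒ zzzuuuCC ⇒ zzzuuuuC ⇒ zzzuuuuuC ⇒ zzzuuuuuu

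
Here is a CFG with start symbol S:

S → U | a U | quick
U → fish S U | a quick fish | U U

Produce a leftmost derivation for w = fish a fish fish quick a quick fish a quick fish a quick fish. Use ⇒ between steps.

S ⇒ U ⇒ fish S U ⇒ fish a U U ⇒ fish a fish S U U ⇒ fish a fish U U U ⇒ fish a fish fish S U U U ⇒ fish a fish fish quick U U U ⇒ fish a fish fish quick a quick fish U U ⇒ fish a fish fish quick a quick fish a quick fish U ⇒ fish a fish fish quick a quick fish a quick fish a quick fish

S ⇒ U   [S → U]
U ⇒ fish S U   [U → fish S U]
fish S U ⇒ fish a U U   [S → a U]
fish a U U ⇒ fish a fish S U U   [U → fish S U]
fish a fish S U U ⇒ fish a fish U U U   [S → U]
fish a fish U U U ⇒ fish a fish fish S U U U   [U → fish S U]
fish a fish fish S U U U ⇒ fish a fish fish quick U U U   [S → quick]
fish a fish fish quick U U U ⇒ fish a fish fish quick a quick fish U U   [U → a quick fish]
fish a fish fish quick a quick fish U U ⇒ fish a fish fish quick a quick fish a quick fish U   [U → a quick fish]
fish a fish fish quick a quick fish a quick fish U ⇒ fish a fish fish quick a quick fish a quick fish a quick fish   [U → a quick fish]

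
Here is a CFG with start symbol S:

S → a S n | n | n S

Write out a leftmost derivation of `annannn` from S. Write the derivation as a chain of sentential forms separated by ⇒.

S ⇒ aSn ⇒ anSn ⇒ annSn ⇒ annaSnn ⇒ annannn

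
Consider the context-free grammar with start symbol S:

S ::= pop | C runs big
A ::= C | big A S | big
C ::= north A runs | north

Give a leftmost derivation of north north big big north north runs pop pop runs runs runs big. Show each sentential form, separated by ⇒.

S ⇒ C runs big ⇒ north A runs runs big ⇒ north C runs runs big ⇒ north north A runs runs runs big ⇒ north north big A S runs runs runs big ⇒ north north big big A S S runs runs runs big ⇒ north north big big C S S runs runs runs big ⇒ north north big big north A runs S S runs runs runs big ⇒ north north big big north C runs S S runs runs runs big ⇒ north north big big north north runs S S runs runs runs big ⇒ north north big big north north runs pop S runs runs runs big ⇒ north north big big north north runs pop pop runs runs runs big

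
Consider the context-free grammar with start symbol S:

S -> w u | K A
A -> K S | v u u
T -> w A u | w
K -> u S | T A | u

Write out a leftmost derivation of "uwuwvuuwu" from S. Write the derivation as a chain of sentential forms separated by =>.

S => KA   [S -> K A]
KA => uSA   [K -> u S]
uSA => uwuA   [S -> w u]
uwuA => uwuKS   [A -> K S]
uwuKS => uwuTAS   [K -> T A]
uwuTAS => uwuwAS   [T -> w]
uwuwAS => uwuwvuuS   [A -> v u u]
uwuwvuuS => uwuwvuuwu   [S -> w u]

S => KA => uSA => uwuA => uwuKS => uwuTAS => uwuwAS => uwuwvuuS => uwuwvuuwu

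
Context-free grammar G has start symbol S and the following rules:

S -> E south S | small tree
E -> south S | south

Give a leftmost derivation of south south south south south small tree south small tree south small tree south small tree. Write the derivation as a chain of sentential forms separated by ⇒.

S ⇒ E south S ⇒ south S south S ⇒ south E south S south S ⇒ south south S south S south S ⇒ south south E south S south S south S ⇒ south south south S south S south S south S ⇒ south south south E south S south S south S south S ⇒ south south south south south S south S south S south S ⇒ south south south south south small tree south S south S south S ⇒ south south south south south small tree south small tree south S south S ⇒ south south south south south small tree south small tree south small tree south S ⇒ south south south south south small tree south small tree south small tree south small tree

S ⇒ E south S   [S -> E south S]
E south S ⇒ south S south S   [E -> south S]
south S south S ⇒ south E south S south S   [S -> E south S]
south E south S south S ⇒ south south S south S south S   [E -> south S]
south south S south S south S ⇒ south south E south S south S south S   [S -> E south S]
south south E south S south S south S ⇒ south south south S south S south S south S   [E -> south S]
south south south S south S south S south S ⇒ south south south E south S south S south S south S   [S -> E south S]
south south south E south S south S south S south S ⇒ south south south south south S south S south S south S   [E -> south]
south south south south south S south S south S south S ⇒ south south south south south small tree south S south S south S   [S -> small tree]
south south south south south small tree south S south S south S ⇒ south south south south south small tree south small tree south S south S   [S -> small tree]
south south south south south small tree south small tree south S south S ⇒ south south south south south small tree south small tree south small tree south S   [S -> small tree]
south south south south south small tree south small tree south small tree south S ⇒ south south south south south small tree south small tree south small tree south small tree   [S -> small tree]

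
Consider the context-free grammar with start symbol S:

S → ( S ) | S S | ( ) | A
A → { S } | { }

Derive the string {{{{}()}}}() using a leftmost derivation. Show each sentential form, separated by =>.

S => SS => AS => {S}S => {A}S => {{S}}S => {{A}}S => {{{S}}}S => {{{SS}}}S => {{{AS}}}S => {{{{}S}}}S => {{{{}()}}}S => {{{{}()}}}()

S => SS   [S → S S]
SS => AS   [S → A]
AS => {S}S   [A → { S }]
{S}S => {A}S   [S → A]
{A}S => {{S}}S   [A → { S }]
{{S}}S => {{A}}S   [S → A]
{{A}}S => {{{S}}}S   [A → { S }]
{{{S}}}S => {{{SS}}}S   [S → S S]
{{{SS}}}S => {{{AS}}}S   [S → A]
{{{AS}}}S => {{{{}S}}}S   [A → { }]
{{{{}S}}}S => {{{{}()}}}S   [S → ( )]
{{{{}()}}}S => {{{{}()}}}()   [S → ( )]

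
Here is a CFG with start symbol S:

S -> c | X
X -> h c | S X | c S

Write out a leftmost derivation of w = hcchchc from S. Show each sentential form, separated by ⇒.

S ⇒ X ⇒ SX ⇒ XX ⇒ hcX ⇒ hccS ⇒ hccX ⇒ hccSX ⇒ hccXX ⇒ hcchcX ⇒ hcchchc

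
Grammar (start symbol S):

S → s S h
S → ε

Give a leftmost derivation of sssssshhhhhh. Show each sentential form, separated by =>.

S => sSh   [S → s S h]
sSh => ssShh   [S → s S h]
ssShh => sssShhh   [S → s S h]
sssShhh => ssssShhhh   [S → s S h]
ssssShhhh => sssssShhhhh   [S → s S h]
sssssShhhhh => ssssssShhhhhh   [S → s S h]
ssssssShhhhhh => sssssshhhhhh   [S → ε]

S=>sSh=>ssShh=>sssShhh=>ssssShhhh=>sssssShhhhh=>ssssssShhhhhh=>sssssshhhhhh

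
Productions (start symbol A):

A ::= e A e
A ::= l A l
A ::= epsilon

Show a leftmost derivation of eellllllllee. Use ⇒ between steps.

A ⇒ eAe   [A ::= e A e]
eAe ⇒ eeAee   [A ::= e A e]
eeAee ⇒ eelAlee   [A ::= l A l]
eelAlee ⇒ eellAllee   [A ::= l A l]
eellAllee ⇒ eelllAlllee   [A ::= l A l]
eelllAlllee ⇒ eellllAllllee   [A ::= l A l]
eellllAllllee ⇒ eellllllllee   [A ::= epsilon]

A ⇒ eAe ⇒ eeAee ⇒ eelAlee ⇒ eellAllee ⇒ eelllAlllee ⇒ eellllAllllee ⇒ eellllllllee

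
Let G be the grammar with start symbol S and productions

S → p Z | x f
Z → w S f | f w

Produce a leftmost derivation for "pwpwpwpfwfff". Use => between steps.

S => pZ   [S → p Z]
pZ => pwSf   [Z → w S f]
pwSf => pwpZf   [S → p Z]
pwpZf => pwpwSff   [Z → w S f]
pwpwSff => pwpwpZff   [S → p Z]
pwpwpZff => pwpwpwSfff   [Z → w S f]
pwpwpwSfff => pwpwpwpZfff   [S → p Z]
pwpwpwpZfff => pwpwpwpfwfff   [Z → f w]

S=>pZ=>pwSf=>pwpZf=>pwpwSff=>pwpwpZff=>pwpwpwSfff=>pwpwpwpZfff=>pwpwpwpfwfff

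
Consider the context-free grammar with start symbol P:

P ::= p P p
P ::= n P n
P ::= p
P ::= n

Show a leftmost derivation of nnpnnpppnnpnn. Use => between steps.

P=>nPn=>nnPnn=>nnpPpnn=>nnpnPnpnn=>nnpnnPnnpnn=>nnpnnpPpnnpnn=>nnpnnpppnnpnn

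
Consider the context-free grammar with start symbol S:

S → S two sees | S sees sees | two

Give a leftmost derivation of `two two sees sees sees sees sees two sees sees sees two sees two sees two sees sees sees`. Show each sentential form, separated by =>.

S => S sees sees => S two sees sees sees => S two sees two sees sees sees => S two sees two sees two sees sees sees => S sees sees two sees two sees two sees sees sees => S two sees sees sees two sees two sees two sees sees sees => S sees sees two sees sees sees two sees two sees two sees sees sees => S sees sees sees sees two sees sees sees two sees two sees two sees sees sees => S two sees sees sees sees sees two sees sees sees two sees two sees two sees sees sees => two two sees sees sees sees sees two sees sees sees two sees two sees two sees sees sees

S => S sees sees   [S → S sees sees]
S sees sees => S two sees sees sees   [S → S two sees]
S two sees sees sees => S two sees two sees sees sees   [S → S two sees]
S two sees two sees sees sees => S two sees two sees two sees sees sees   [S → S two sees]
S two sees two sees two sees sees sees => S sees sees two sees two sees two sees sees sees   [S → S sees sees]
S sees sees two sees two sees two sees sees sees => S two sees sees sees two sees two sees two sees sees sees   [S → S two sees]
S two sees sees sees two sees two sees two sees sees sees => S sees sees two sees sees sees two sees two sees two sees sees sees   [S → S sees sees]
S sees sees two sees sees sees two sees two sees two sees sees sees => S sees sees sees sees two sees sees sees two sees two sees two sees sees sees   [S → S sees sees]
S sees sees sees sees two sees sees sees two sees two sees two sees sees sees => S two sees sees sees sees sees two sees sees sees two sees two sees two sees sees sees   [S → S two sees]
S two sees sees sees sees sees two sees sees sees two sees two sees two sees sees sees => two two sees sees sees sees sees two sees sees sees two sees two sees two sees sees sees   [S → two]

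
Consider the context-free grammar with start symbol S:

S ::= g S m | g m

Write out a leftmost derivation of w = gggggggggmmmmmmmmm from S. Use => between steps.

S => gSm   [S ::= g S m]
gSm => ggSmm   [S ::= g S m]
ggSmm => gggSmmm   [S ::= g S m]
gggSmmm => ggggSmmmm   [S ::= g S m]
ggggSmmmm => gggggSmmmmm   [S ::= g S m]
gggggSmmmmm => ggggggSmmmmmm   [S ::= g S m]
ggggggSmmmmmm => gggggggSmmmmmmm   [S ::= g S m]
gggggggSmmmmmmm => ggggggggSmmmmmmmm   [S ::= g S m]
ggggggggSmmmmmmmm => gggggggggmmmmmmmmm   [S ::= g m]

S=>gSm=>ggSmm=>gggSmmm=>ggggSmmmm=>gggggSmmmmm=>ggggggSmmmmmm=>gggggggSmmmmmmm=>ggggggggSmmmmmmmm=>gggggggggmmmmmmmmm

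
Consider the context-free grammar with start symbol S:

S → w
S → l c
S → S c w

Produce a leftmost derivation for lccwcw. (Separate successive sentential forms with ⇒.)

S ⇒ Scw ⇒ Scwcw ⇒ lccwcw

S ⇒ Scw   [S → S c w]
Scw ⇒ Scwcw   [S → S c w]
Scwcw ⇒ lccwcw   [S → l c]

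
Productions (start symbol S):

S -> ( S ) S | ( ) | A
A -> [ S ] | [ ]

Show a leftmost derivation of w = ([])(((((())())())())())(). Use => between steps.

S => (S)S => (A)S => ([])S => ([])(S)S => ([])((S)S)S => ([])(((S)S)S)S => ([])((((S)S)S)S)S => ([])(((((S)S)S)S)S)S => ([])(((((())S)S)S)S)S => ([])(((((())())S)S)S)S => ([])(((((())())())S)S)S => ([])(((((())())())())S)S => ([])(((((())())())())())S => ([])(((((())())())())())()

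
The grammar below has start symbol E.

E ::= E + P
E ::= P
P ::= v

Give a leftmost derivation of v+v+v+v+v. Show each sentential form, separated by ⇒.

E ⇒ E+P ⇒ E+P+P ⇒ E+P+P+P ⇒ E+P+P+P+P ⇒ P+P+P+P+P ⇒ v+P+P+P+P ⇒ v+v+P+P+P ⇒ v+v+v+P+P ⇒ v+v+v+v+P ⇒ v+v+v+v+v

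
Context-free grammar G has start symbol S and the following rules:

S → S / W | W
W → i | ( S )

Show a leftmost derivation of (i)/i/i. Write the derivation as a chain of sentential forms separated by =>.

S => S/W => S/W/W => W/W/W => (S)/W/W => (W)/W/W => (i)/W/W => (i)/i/W => (i)/i/i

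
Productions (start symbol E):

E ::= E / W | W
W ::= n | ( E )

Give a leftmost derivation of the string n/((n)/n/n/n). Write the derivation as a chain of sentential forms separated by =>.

E => E/W => W/W => n/W => n/(E) => n/(E/W) => n/(E/W/W) => n/(E/W/W/W) => n/(W/W/W/W) => n/((E)/W/W/W) => n/((W)/W/W/W) => n/((n)/W/W/W) => n/((n)/n/W/W) => n/((n)/n/n/W) => n/((n)/n/n/n)

E => E/W   [E ::= E / W]
E/W => W/W   [E ::= W]
W/W => n/W   [W ::= n]
n/W => n/(E)   [W ::= ( E )]
n/(E) => n/(E/W)   [E ::= E / W]
n/(E/W) => n/(E/W/W)   [E ::= E / W]
n/(E/W/W) => n/(E/W/W/W)   [E ::= E / W]
n/(E/W/W/W) => n/(W/W/W/W)   [E ::= W]
n/(W/W/W/W) => n/((E)/W/W/W)   [W ::= ( E )]
n/((E)/W/W/W) => n/((W)/W/W/W)   [E ::= W]
n/((W)/W/W/W) => n/((n)/W/W/W)   [W ::= n]
n/((n)/W/W/W) => n/((n)/n/W/W)   [W ::= n]
n/((n)/n/W/W) => n/((n)/n/n/W)   [W ::= n]
n/((n)/n/n/W) => n/((n)/n/n/n)   [W ::= n]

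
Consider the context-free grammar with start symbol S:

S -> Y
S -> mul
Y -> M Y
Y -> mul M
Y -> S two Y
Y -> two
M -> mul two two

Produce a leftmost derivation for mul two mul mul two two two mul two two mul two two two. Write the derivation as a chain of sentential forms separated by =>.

S => Y => S two Y => Y two Y => S two Y two Y => mul two Y two Y => mul two mul M two Y => mul two mul mul two two two Y => mul two mul mul two two two M Y => mul two mul mul two two two mul two two Y => mul two mul mul two two two mul two two M Y => mul two mul mul two two two mul two two mul two two Y => mul two mul mul two two two mul two two mul two two two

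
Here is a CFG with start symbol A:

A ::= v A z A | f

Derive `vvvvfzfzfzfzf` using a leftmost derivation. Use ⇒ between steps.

A ⇒ vAzA ⇒ vvAzAzA ⇒ vvvAzAzAzA ⇒ vvvvAzAzAzAzA ⇒ vvvvfzAzAzAzA ⇒ vvvvfzfzAzAzA ⇒ vvvvfzfzfzAzA ⇒ vvvvfzfzfzfzA ⇒ vvvvfzfzfzfzf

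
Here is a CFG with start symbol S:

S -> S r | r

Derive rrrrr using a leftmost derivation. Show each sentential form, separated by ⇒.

S ⇒ Sr   [S -> S r]
Sr ⇒ Srr   [S -> S r]
Srr ⇒ Srrr   [S -> S r]
Srrr ⇒ Srrrr   [S -> S r]
Srrrr ⇒ rrrrr   [S -> r]

S ⇒ Sr ⇒ Srr ⇒ Srrr ⇒ Srrrr ⇒ rrrrr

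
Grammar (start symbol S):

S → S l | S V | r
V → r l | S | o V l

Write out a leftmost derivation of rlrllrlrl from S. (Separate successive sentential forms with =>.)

S => SV => SVV => SlVV => SVlVV => SlVlVV => rlVlVV => rlrllVV => rlrllrlV => rlrllrlrl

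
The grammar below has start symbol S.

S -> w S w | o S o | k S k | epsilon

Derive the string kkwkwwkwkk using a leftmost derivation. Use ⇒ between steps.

S ⇒ kSk ⇒ kkSkk ⇒ kkwSwkk ⇒ kkwkSkwkk ⇒ kkwkwSwkwkk ⇒ kkwkwwkwkk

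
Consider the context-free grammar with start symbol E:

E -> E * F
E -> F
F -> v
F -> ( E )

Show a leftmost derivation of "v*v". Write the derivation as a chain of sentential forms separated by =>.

E => E*F => F*F => v*F => v*v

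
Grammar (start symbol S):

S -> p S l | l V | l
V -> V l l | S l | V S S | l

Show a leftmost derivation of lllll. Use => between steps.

S => lV => lVll => lSlll => lllll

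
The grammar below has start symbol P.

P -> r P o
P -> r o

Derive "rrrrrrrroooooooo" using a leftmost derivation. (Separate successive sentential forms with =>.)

P => rPo => rrPoo => rrrPooo => rrrrPoooo => rrrrrPooooo => rrrrrrPoooooo => rrrrrrrPooooooo => rrrrrrrroooooooo

P => rPo   [P -> r P o]
rPo => rrPoo   [P -> r P o]
rrPoo => rrrPooo   [P -> r P o]
rrrPooo => rrrrPoooo   [P -> r P o]
rrrrPoooo => rrrrrPooooo   [P -> r P o]
rrrrrPooooo => rrrrrrPoooooo   [P -> r P o]
rrrrrrPoooooo => rrrrrrrPooooooo   [P -> r P o]
rrrrrrrPooooooo => rrrrrrrroooooooo   [P -> r o]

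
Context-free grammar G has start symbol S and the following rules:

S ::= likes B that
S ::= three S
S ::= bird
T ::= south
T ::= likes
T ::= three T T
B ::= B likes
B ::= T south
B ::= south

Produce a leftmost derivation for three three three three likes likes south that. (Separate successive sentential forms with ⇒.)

S ⇒ three S   [S ::= three S]
three S ⇒ three three S   [S ::= three S]
three three S ⇒ three three three S   [S ::= three S]
three three three S ⇒ three three three three S   [S ::= three S]
three three three three S ⇒ three three three three likes B that   [S ::= likes B that]
three three three three likes B that ⇒ three three three three likes T south that   [B ::= T south]
three three three three likes T south that ⇒ three three three three likes likes south that   [T ::= likes]

S ⇒ three S ⇒ three three S ⇒ three three three S ⇒ three three three three S ⇒ three three three three likes B that ⇒ three three three three likes T south that ⇒ three three three three likes likes south that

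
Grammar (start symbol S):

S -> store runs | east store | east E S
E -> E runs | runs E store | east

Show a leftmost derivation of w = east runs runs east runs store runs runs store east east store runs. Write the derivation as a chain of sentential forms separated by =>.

S => east E S   [S -> east E S]
east E S => east runs E store S   [E -> runs E store]
east runs E store S => east runs E runs store S   [E -> E runs]
east runs E runs store S => east runs E runs runs store S   [E -> E runs]
east runs E runs runs store S => east runs runs E store runs runs store S   [E -> runs E store]
east runs runs E store runs runs store S => east runs runs E runs store runs runs store S   [E -> E runs]
east runs runs E runs store runs runs store S => east runs runs east runs store runs runs store S   [E -> east]
east runs runs east runs store runs runs store S => east runs runs east runs store runs runs store east E S   [S -> east E S]
east runs runs east runs store runs runs store east E S => east runs runs east runs store runs runs store east east S   [E -> east]
east runs runs east runs store runs runs store east east S => east runs runs east runs store runs runs store east east store runs   [S -> store runs]

S => east E S => east runs E store S => east runs E runs store S => east runs E runs runs store S => east runs runs E store runs runs store S => east runs runs E runs store runs runs store S => east runs runs east runs store runs runs store S => east runs runs east runs store runs runs store east E S => east runs runs east runs store runs runs store east east S => east runs runs east runs store runs runs store east east store runs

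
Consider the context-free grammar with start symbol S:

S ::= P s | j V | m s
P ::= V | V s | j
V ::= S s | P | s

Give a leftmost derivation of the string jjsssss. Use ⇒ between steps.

S⇒Ps⇒Vss⇒Ssss⇒jVsss⇒jSssss⇒jjVssss⇒jjsssss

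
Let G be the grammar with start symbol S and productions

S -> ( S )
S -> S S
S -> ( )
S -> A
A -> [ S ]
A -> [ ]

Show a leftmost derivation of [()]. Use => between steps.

S=>A=>[S]=>[()]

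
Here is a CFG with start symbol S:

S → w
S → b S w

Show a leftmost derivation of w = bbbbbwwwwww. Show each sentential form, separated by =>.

S => bSw   [S → b S w]
bSw => bbSww   [S → b S w]
bbSww => bbbSwww   [S → b S w]
bbbSwww => bbbbSwwww   [S → b S w]
bbbbSwwww => bbbbbSwwwww   [S → b S w]
bbbbbSwwwww => bbbbbwwwwww   [S → w]

S => bSw => bbSww => bbbSwww => bbbbSwwww => bbbbbSwwwww => bbbbbwwwwww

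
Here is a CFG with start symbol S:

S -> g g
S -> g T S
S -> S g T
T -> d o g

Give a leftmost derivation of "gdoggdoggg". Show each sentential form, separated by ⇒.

S ⇒ gTS ⇒ gdogS ⇒ gdoggTS ⇒ gdoggdogS ⇒ gdoggdoggg

S ⇒ gTS   [S -> g T S]
gTS ⇒ gdogS   [T -> d o g]
gdogS ⇒ gdoggTS   [S -> g T S]
gdoggTS ⇒ gdoggdogS   [T -> d o g]
gdoggdogS ⇒ gdoggdoggg   [S -> g g]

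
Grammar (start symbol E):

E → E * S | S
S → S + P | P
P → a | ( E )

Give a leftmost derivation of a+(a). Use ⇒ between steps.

E⇒S⇒S+P⇒P+P⇒a+P⇒a+(E)⇒a+(S)⇒a+(P)⇒a+(a)

E ⇒ S   [E → S]
S ⇒ S+P   [S → S + P]
S+P ⇒ P+P   [S → P]
P+P ⇒ a+P   [P → a]
a+P ⇒ a+(E)   [P → ( E )]
a+(E) ⇒ a+(S)   [E → S]
a+(S) ⇒ a+(P)   [S → P]
a+(P) ⇒ a+(a)   [P → a]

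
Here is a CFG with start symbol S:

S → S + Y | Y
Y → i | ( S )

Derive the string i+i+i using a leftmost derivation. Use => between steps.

S => S+Y   [S → S + Y]
S+Y => S+Y+Y   [S → S + Y]
S+Y+Y => Y+Y+Y   [S → Y]
Y+Y+Y => i+Y+Y   [Y → i]
i+Y+Y => i+i+Y   [Y → i]
i+i+Y => i+i+i   [Y → i]

S => S+Y => S+Y+Y => Y+Y+Y => i+Y+Y => i+i+Y => i+i+i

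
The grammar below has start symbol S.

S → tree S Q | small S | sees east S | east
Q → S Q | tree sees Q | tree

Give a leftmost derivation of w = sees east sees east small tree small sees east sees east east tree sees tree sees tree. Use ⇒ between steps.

S ⇒ sees east S ⇒ sees east sees east S ⇒ sees east sees east small S ⇒ sees east sees east small tree S Q ⇒ sees east sees east small tree small S Q ⇒ sees east sees east small tree small sees east S Q ⇒ sees east sees east small tree small sees east sees east S Q ⇒ sees east sees east small tree small sees east sees east east Q ⇒ sees east sees east small tree small sees east sees east east tree sees Q ⇒ sees east sees east small tree small sees east sees east east tree sees tree sees Q ⇒ sees east sees east small tree small sees east sees east east tree sees tree sees tree

S ⇒ sees east S   [S → sees east S]
sees east S ⇒ sees east sees east S   [S → sees east S]
sees east sees east S ⇒ sees east sees east small S   [S → small S]
sees east sees east small S ⇒ sees east sees east small tree S Q   [S → tree S Q]
sees east sees east small tree S Q ⇒ sees east sees east small tree small S Q   [S → small S]
sees east sees east small tree small S Q ⇒ sees east sees east small tree small sees east S Q   [S → sees east S]
sees east sees east small tree small sees east S Q ⇒ sees east sees east small tree small sees east sees east S Q   [S → sees east S]
sees east sees east small tree small sees east sees east S Q ⇒ sees east sees east small tree small sees east sees east east Q   [S → east]
sees east sees east small tree small sees east sees east east Q ⇒ sees east sees east small tree small sees east sees east east tree sees Q   [Q → tree sees Q]
sees east sees east small tree small sees east sees east east tree sees Q ⇒ sees east sees east small tree small sees east sees east east tree sees tree sees Q   [Q → tree sees Q]
sees east sees east small tree small sees east sees east east tree sees tree sees Q ⇒ sees east sees east small tree small sees east sees east east tree sees tree sees tree   [Q → tree]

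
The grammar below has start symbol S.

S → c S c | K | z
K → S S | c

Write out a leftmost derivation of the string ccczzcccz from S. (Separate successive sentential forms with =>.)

S => K   [S → K]
K => SS   [K → S S]
SS => cScS   [S → c S c]
cScS => ccSccS   [S → c S c]
ccSccS => cccScccS   [S → c S c]
cccScccS => cccKcccS   [S → K]
cccKcccS => cccSScccS   [K → S S]
cccSScccS => ccczScccS   [S → z]
ccczScccS => ccczzcccS   [S → z]
ccczzcccS => ccczzcccz   [S → z]

S=>K=>SS=>cScS=>ccSccS=>cccScccS=>cccKcccS=>cccSScccS=>ccczScccS=>ccczzcccS=>ccczzcccz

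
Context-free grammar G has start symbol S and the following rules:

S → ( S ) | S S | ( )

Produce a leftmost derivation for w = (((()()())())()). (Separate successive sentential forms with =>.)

S=>(S)=>(SS)=>((S)S)=>((SS)S)=>(((S)S)S)=>(((SS)S)S)=>(((SSS)S)S)=>(((()SS)S)S)=>(((()()S)S)S)=>(((()()())S)S)=>(((()()())())S)=>(((()()())())())

S => (S)   [S → ( S )]
(S) => (SS)   [S → S S]
(SS) => ((S)S)   [S → ( S )]
((S)S) => ((SS)S)   [S → S S]
((SS)S) => (((S)S)S)   [S → ( S )]
(((S)S)S) => (((SS)S)S)   [S → S S]
(((SS)S)S) => (((SSS)S)S)   [S → S S]
(((SSS)S)S) => (((()SS)S)S)   [S → ( )]
(((()SS)S)S) => (((()()S)S)S)   [S → ( )]
(((()()S)S)S) => (((()()())S)S)   [S → ( )]
(((()()())S)S) => (((()()())())S)   [S → ( )]
(((()()())())S) => (((()()())())())   [S → ( )]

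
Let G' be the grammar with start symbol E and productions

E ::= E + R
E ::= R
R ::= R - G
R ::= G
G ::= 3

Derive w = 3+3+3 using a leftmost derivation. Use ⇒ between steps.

E ⇒ E+R ⇒ E+R+R ⇒ R+R+R ⇒ G+R+R ⇒ 3+R+R ⇒ 3+G+R ⇒ 3+3+R ⇒ 3+3+G ⇒ 3+3+3

E ⇒ E+R   [E ::= E + R]
E+R ⇒ E+R+R   [E ::= E + R]
E+R+R ⇒ R+R+R   [E ::= R]
R+R+R ⇒ G+R+R   [R ::= G]
G+R+R ⇒ 3+R+R   [G ::= 3]
3+R+R ⇒ 3+G+R   [R ::= G]
3+G+R ⇒ 3+3+R   [G ::= 3]
3+3+R ⇒ 3+3+G   [R ::= G]
3+3+G ⇒ 3+3+3   [G ::= 3]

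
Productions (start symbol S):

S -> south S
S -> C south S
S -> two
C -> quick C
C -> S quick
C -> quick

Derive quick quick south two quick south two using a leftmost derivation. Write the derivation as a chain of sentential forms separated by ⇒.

S ⇒ C south S ⇒ quick C south S ⇒ quick quick C south S ⇒ quick quick S quick south S ⇒ quick quick south S quick south S ⇒ quick quick south two quick south S ⇒ quick quick south two quick south two

S ⇒ C south S   [S -> C south S]
C south S ⇒ quick C south S   [C -> quick C]
quick C south S ⇒ quick quick C south S   [C -> quick C]
quick quick C south S ⇒ quick quick S quick south S   [C -> S quick]
quick quick S quick south S ⇒ quick quick south S quick south S   [S -> south S]
quick quick south S quick south S ⇒ quick quick south two quick south S   [S -> two]
quick quick south two quick south S ⇒ quick quick south two quick south two   [S -> two]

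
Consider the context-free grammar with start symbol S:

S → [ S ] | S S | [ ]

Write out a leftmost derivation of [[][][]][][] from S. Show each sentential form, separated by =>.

S => SS => SSS => [S]SS => [SS]SS => [SSS]SS => [[]SS]SS => [[][]S]SS => [[][][]]SS => [[][][]][]S => [[][][]][][]

S => SS   [S → S S]
SS => SSS   [S → S S]
SSS => [S]SS   [S → [ S ]]
[S]SS => [SS]SS   [S → S S]
[SS]SS => [SSS]SS   [S → S S]
[SSS]SS => [[]SS]SS   [S → [ ]]
[[]SS]SS => [[][]S]SS   [S → [ ]]
[[][]S]SS => [[][][]]SS   [S → [ ]]
[[][][]]SS => [[][][]][]S   [S → [ ]]
[[][][]][]S => [[][][]][][]   [S → [ ]]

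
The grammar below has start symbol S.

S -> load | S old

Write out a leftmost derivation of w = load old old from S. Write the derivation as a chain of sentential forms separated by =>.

S => S old   [S -> S old]
S old => S old old   [S -> S old]
S old old => load old old   [S -> load]

S => S old => S old old => load old old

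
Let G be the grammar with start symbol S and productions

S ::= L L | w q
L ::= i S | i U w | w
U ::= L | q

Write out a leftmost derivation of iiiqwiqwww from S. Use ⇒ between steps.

S⇒LL⇒iUwL⇒iLwL⇒iiSwL⇒iiLLwL⇒iiiUwLwL⇒iiiqwLwL⇒iiiqwiUwwL⇒iiiqwiqwwL⇒iiiqwiqwww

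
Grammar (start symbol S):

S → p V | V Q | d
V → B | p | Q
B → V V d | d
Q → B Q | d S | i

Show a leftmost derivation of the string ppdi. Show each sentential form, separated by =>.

S => VQ => BQ => VVdQ => pVdQ => ppdQ => ppdi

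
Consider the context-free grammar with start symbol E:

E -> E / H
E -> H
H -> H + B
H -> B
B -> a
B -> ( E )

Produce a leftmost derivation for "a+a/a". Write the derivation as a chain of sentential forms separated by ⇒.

E ⇒ E/H   [E -> E / H]
E/H ⇒ H/H   [E -> H]
H/H ⇒ H+B/H   [H -> H + B]
H+B/H ⇒ B+B/H   [H -> B]
B+B/H ⇒ a+B/H   [B -> a]
a+B/H ⇒ a+a/H   [B -> a]
a+a/H ⇒ a+a/B   [H -> B]
a+a/B ⇒ a+a/a   [B -> a]

E ⇒ E/H ⇒ H/H ⇒ H+B/H ⇒ B+B/H ⇒ a+B/H ⇒ a+a/H ⇒ a+a/B ⇒ a+a/a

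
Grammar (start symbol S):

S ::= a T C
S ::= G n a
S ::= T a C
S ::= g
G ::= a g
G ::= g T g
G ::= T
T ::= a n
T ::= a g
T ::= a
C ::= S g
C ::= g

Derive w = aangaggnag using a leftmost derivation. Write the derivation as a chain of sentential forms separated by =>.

S => aTC   [S ::= a T C]
aTC => aanC   [T ::= a n]
aanC => aanSg   [C ::= S g]
aanSg => aanGnag   [S ::= G n a]
aanGnag => aangTgnag   [G ::= g T g]
aangTgnag => aangaggnag   [T ::= a g]

S => aTC => aanC => aanSg => aanGnag => aangTgnag => aangaggnag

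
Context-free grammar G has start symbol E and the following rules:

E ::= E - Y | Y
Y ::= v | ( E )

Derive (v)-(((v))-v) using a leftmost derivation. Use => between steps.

E=>E-Y=>Y-Y=>(E)-Y=>(Y)-Y=>(v)-Y=>(v)-(E)=>(v)-(E-Y)=>(v)-(Y-Y)=>(v)-((E)-Y)=>(v)-((Y)-Y)=>(v)-(((E))-Y)=>(v)-(((Y))-Y)=>(v)-(((v))-Y)=>(v)-(((v))-v)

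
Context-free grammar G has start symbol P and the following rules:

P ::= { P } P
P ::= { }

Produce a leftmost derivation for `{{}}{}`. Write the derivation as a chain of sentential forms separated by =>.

P => {P}P => {{}}P => {{}}{}

P => {P}P   [P ::= { P } P]
{P}P => {{}}P   [P ::= { }]
{{}}P => {{}}{}   [P ::= { }]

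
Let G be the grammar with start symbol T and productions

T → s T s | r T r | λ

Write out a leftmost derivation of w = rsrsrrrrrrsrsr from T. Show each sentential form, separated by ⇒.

T⇒rTr⇒rsTsr⇒rsrTrsr⇒rsrsTsrsr⇒rsrsrTrsrsr⇒rsrsrrTrrsrsr⇒rsrsrrrTrrrsrsr⇒rsrsrrrrrrsrsr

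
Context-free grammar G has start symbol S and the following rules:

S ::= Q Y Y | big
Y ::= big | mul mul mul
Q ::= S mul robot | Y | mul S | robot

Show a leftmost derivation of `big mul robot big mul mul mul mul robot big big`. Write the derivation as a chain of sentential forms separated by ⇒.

S ⇒ Q Y Y ⇒ S mul robot Y Y ⇒ Q Y Y mul robot Y Y ⇒ S mul robot Y Y mul robot Y Y ⇒ big mul robot Y Y mul robot Y Y ⇒ big mul robot big Y mul robot Y Y ⇒ big mul robot big mul mul mul mul robot Y Y ⇒ big mul robot big mul mul mul mul robot big Y ⇒ big mul robot big mul mul mul mul robot big big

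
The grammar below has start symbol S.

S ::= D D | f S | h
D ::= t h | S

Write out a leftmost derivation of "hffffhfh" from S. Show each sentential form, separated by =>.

S => DD => SD => hD => hS => hfS => hffS => hfffS => hfffDD => hfffSD => hffffSD => hffffhD => hffffhS => hffffhfS => hffffhfh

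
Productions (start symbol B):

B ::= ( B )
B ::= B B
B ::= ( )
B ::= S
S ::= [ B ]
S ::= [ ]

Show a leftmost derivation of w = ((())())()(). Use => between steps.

B => BB => BBB => (B)BB => (BB)BB => ((B)B)BB => ((())B)BB => ((())())BB => ((())())()B => ((())())()()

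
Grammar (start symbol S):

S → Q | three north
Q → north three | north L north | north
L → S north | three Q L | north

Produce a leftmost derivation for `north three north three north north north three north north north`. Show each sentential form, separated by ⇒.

S ⇒ Q ⇒ north L north ⇒ north three Q L north ⇒ north three north L north ⇒ north three north three Q L north ⇒ north three north three north L north L north ⇒ north three north three north north north L north ⇒ north three north three north north north S north north ⇒ north three north three north north north three north north north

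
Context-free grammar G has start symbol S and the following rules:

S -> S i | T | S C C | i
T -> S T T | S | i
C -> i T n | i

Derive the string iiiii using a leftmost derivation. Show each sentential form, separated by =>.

S => T   [S -> T]
T => STT   [T -> S T T]
STT => SCCTT   [S -> S C C]
SCCTT => TCCTT   [S -> T]
TCCTT => iCCTT   [T -> i]
iCCTT => iiCTT   [C -> i]
iiCTT => iiiTT   [C -> i]
iiiTT => iiiiT   [T -> i]
iiiiT => iiiii   [T -> i]

S=>T=>STT=>SCCTT=>TCCTT=>iCCTT=>iiCTT=>iiiTT=>iiiiT=>iiiii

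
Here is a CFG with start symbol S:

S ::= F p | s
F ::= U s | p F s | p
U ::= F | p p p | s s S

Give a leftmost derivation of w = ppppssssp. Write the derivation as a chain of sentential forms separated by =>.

S=>Fp=>Usp=>Fsp=>pFssp=>ppFsssp=>pppFssssp=>ppppssssp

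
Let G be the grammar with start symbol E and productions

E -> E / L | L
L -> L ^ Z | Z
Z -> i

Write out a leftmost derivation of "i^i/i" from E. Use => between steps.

E => E/L => L/L => L^Z/L => Z^Z/L => i^Z/L => i^i/L => i^i/Z => i^i/i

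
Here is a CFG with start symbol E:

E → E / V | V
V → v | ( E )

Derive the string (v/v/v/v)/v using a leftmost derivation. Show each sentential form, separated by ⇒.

E ⇒ E/V   [E → E / V]
E/V ⇒ V/V   [E → V]
V/V ⇒ (E)/V   [V → ( E )]
(E)/V ⇒ (E/V)/V   [E → E / V]
(E/V)/V ⇒ (E/V/V)/V   [E → E / V]
(E/V/V)/V ⇒ (E/V/V/V)/V   [E → E / V]
(E/V/V/V)/V ⇒ (V/V/V/V)/V   [E → V]
(V/V/V/V)/V ⇒ (v/V/V/V)/V   [V → v]
(v/V/V/V)/V ⇒ (v/v/V/V)/V   [V → v]
(v/v/V/V)/V ⇒ (v/v/v/V)/V   [V → v]
(v/v/v/V)/V ⇒ (v/v/v/v)/V   [V → v]
(v/v/v/v)/V ⇒ (v/v/v/v)/v   [V → v]

E ⇒ E/V ⇒ V/V ⇒ (E)/V ⇒ (E/V)/V ⇒ (E/V/V)/V ⇒ (E/V/V/V)/V ⇒ (V/V/V/V)/V ⇒ (v/V/V/V)/V ⇒ (v/v/V/V)/V ⇒ (v/v/v/V)/V ⇒ (v/v/v/v)/V ⇒ (v/v/v/v)/v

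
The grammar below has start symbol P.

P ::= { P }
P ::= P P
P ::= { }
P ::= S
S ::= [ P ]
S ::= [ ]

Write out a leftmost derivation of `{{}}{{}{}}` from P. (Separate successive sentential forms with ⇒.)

P ⇒ PP   [P ::= P P]
PP ⇒ {P}P   [P ::= { P }]
{P}P ⇒ {{}}P   [P ::= { }]
{{}}P ⇒ {{}}{P}   [P ::= { P }]
{{}}{P} ⇒ {{}}{PP}   [P ::= P P]
{{}}{PP} ⇒ {{}}{{}P}   [P ::= { }]
{{}}{{}P} ⇒ {{}}{{}{}}   [P ::= { }]

P ⇒ PP ⇒ {P}P ⇒ {{}}P ⇒ {{}}{P} ⇒ {{}}{PP} ⇒ {{}}{{}P} ⇒ {{}}{{}{}}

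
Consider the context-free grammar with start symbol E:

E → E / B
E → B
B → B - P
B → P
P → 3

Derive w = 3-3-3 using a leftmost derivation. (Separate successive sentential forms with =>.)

E => B   [E → B]
B => B-P   [B → B - P]
B-P => B-P-P   [B → B - P]
B-P-P => P-P-P   [B → P]
P-P-P => 3-P-P   [P → 3]
3-P-P => 3-3-P   [P → 3]
3-3-P => 3-3-3   [P → 3]

E => B => B-P => B-P-P => P-P-P => 3-P-P => 3-3-P => 3-3-3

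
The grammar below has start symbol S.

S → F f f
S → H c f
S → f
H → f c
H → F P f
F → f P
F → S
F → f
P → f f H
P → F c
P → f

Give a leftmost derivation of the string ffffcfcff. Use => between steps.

S => Fff   [S → F f f]
Fff => fPff   [F → f P]
fPff => fFcff   [P → F c]
fFcff => fScff   [F → S]
fScff => fHcfcff   [S → H c f]
fHcfcff => fFPfcfcff   [H → F P f]
fFPfcfcff => ffPfcfcff   [F → f]
ffPfcfcff => ffffcfcff   [P → f]

S => Fff => fPff => fFcff => fScff => fHcfcff => fFPfcfcff => ffPfcfcff => ffffcfcff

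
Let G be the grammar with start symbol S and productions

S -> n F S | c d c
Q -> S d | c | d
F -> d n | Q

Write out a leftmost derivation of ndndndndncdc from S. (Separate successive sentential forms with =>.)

S => nFS => nQS => ndS => ndnFS => ndnQS => ndndS => ndndnFS => ndndnQS => ndndndS => ndndndnFS => ndndndndnS => ndndndndncdc

S => nFS   [S -> n F S]
nFS => nQS   [F -> Q]
nQS => ndS   [Q -> d]
ndS => ndnFS   [S -> n F S]
ndnFS => ndnQS   [F -> Q]
ndnQS => ndndS   [Q -> d]
ndndS => ndndnFS   [S -> n F S]
ndndnFS => ndndnQS   [F -> Q]
ndndnQS => ndndndS   [Q -> d]
ndndndS => ndndndnFS   [S -> n F S]
ndndndnFS => ndndndndnS   [F -> d n]
ndndndndnS => ndndndndncdc   [S -> c d c]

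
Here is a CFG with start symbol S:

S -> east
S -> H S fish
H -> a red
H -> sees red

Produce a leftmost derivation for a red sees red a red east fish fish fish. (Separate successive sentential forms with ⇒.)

S ⇒ H S fish ⇒ a red S fish ⇒ a red H S fish fish ⇒ a red sees red S fish fish ⇒ a red sees red H S fish fish fish ⇒ a red sees red a red S fish fish fish ⇒ a red sees red a red east fish fish fish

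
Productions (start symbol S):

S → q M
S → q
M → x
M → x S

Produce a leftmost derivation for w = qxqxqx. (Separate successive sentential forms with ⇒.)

S ⇒ qM ⇒ qxS ⇒ qxqM ⇒ qxqxS ⇒ qxqxqM ⇒ qxqxqx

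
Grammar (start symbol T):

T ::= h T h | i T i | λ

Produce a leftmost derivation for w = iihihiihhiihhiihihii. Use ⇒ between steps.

T ⇒ iTi ⇒ iiTii ⇒ iihThii ⇒ iihiTihii ⇒ iihihThihii ⇒ iihihiTihihii ⇒ iihihiiTiihihii ⇒ iihihiihThiihihii ⇒ iihihiihhThhiihihii ⇒ iihihiihhiTihhiihihii ⇒ iihihiihhiihhiihihii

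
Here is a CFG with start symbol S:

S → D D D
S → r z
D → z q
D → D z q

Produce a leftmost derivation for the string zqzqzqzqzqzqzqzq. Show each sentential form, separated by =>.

S => DDD   [S → D D D]
DDD => zqDD   [D → z q]
zqDD => zqDzqD   [D → D z q]
zqDzqD => zqDzqzqD   [D → D z q]
zqDzqzqD => zqDzqzqzqD   [D → D z q]
zqDzqzqzqD => zqDzqzqzqzqD   [D → D z q]
zqDzqzqzqzqD => zqDzqzqzqzqzqD   [D → D z q]
zqDzqzqzqzqzqD => zqzqzqzqzqzqzqD   [D → z q]
zqzqzqzqzqzqzqD => zqzqzqzqzqzqzqzq   [D → z q]

S => DDD => zqDD => zqDzqD => zqDzqzqD => zqDzqzqzqD => zqDzqzqzqzqD => zqDzqzqzqzqzqD => zqzqzqzqzqzqzqD => zqzqzqzqzqzqzqzq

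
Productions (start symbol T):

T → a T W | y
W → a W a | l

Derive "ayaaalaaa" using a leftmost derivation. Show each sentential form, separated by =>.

T=>aTW=>ayW=>ayaWa=>ayaaWaa=>ayaaaWaaa=>ayaaalaaa

T => aTW   [T → a T W]
aTW => ayW   [T → y]
ayW => ayaWa   [W → a W a]
ayaWa => ayaaWaa   [W → a W a]
ayaaWaa => ayaaaWaaa   [W → a W a]
ayaaaWaaa => ayaaalaaa   [W → l]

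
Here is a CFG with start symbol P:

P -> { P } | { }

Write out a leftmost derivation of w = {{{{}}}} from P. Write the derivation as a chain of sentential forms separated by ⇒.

P ⇒ {P} ⇒ {{P}} ⇒ {{{P}}} ⇒ {{{{}}}}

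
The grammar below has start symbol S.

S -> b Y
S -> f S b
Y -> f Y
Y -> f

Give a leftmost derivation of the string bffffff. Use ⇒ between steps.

S ⇒ bY ⇒ bfY ⇒ bffY ⇒ bfffY ⇒ bffffY ⇒ bfffffY ⇒ bffffff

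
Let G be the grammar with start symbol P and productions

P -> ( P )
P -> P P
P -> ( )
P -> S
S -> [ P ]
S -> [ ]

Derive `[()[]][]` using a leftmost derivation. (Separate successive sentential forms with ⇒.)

P ⇒ PP   [P -> P P]
PP ⇒ SP   [P -> S]
SP ⇒ [P]P   [S -> [ P ]]
[P]P ⇒ [PP]P   [P -> P P]
[PP]P ⇒ [()P]P   [P -> ( )]
[()P]P ⇒ [()S]P   [P -> S]
[()S]P ⇒ [()[]]P   [S -> [ ]]
[()[]]P ⇒ [()[]]S   [P -> S]
[()[]]S ⇒ [()[]][]   [S -> [ ]]

P ⇒ PP ⇒ SP ⇒ [P]P ⇒ [PP]P ⇒ [()P]P ⇒ [()S]P ⇒ [()[]]P ⇒ [()[]]S ⇒ [()[]][]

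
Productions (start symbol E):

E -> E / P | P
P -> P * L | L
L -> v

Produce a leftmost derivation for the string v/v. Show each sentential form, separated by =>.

E => E/P   [E -> E / P]
E/P => P/P   [E -> P]
P/P => L/P   [P -> L]
L/P => v/P   [L -> v]
v/P => v/L   [P -> L]
v/L => v/v   [L -> v]

E => E/P => P/P => L/P => v/P => v/L => v/v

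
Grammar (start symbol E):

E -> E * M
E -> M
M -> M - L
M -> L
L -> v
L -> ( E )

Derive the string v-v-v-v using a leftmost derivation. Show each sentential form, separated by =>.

E => M => M-L => M-L-L => M-L-L-L => L-L-L-L => v-L-L-L => v-v-L-L => v-v-v-L => v-v-v-v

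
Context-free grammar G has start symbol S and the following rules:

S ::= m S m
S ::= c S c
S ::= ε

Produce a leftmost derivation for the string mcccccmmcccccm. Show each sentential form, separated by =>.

S=>mSm=>mcScm=>mccSccm=>mcccScccm=>mccccSccccm=>mcccccScccccm=>mcccccmSmcccccm=>mcccccmmcccccm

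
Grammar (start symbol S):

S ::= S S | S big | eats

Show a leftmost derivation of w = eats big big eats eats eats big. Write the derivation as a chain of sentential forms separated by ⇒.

S ⇒ S big ⇒ S S big ⇒ S S S big ⇒ S S S S big ⇒ S big S S S big ⇒ S big big S S S big ⇒ eats big big S S S big ⇒ eats big big eats S S big ⇒ eats big big eats eats S big ⇒ eats big big eats eats eats big

S ⇒ S big   [S ::= S big]
S big ⇒ S S big   [S ::= S S]
S S big ⇒ S S S big   [S ::= S S]
S S S big ⇒ S S S S big   [S ::= S S]
S S S S big ⇒ S big S S S big   [S ::= S big]
S big S S S big ⇒ S big big S S S big   [S ::= S big]
S big big S S S big ⇒ eats big big S S S big   [S ::= eats]
eats big big S S S big ⇒ eats big big eats S S big   [S ::= eats]
eats big big eats S S big ⇒ eats big big eats eats S big   [S ::= eats]
eats big big eats eats S big ⇒ eats big big eats eats eats big   [S ::= eats]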